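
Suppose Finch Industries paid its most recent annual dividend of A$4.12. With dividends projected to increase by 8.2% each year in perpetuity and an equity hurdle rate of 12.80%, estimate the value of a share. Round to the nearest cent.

A$96.91

Gordon growth model: P₀ = D₁/(r − g). D₁ = 4.12 × (1 + 0.082) = 4.4578.
P₀ = 4.4578 / (0.128 − 0.082) = 4.4578 / 0.046 = 96.9096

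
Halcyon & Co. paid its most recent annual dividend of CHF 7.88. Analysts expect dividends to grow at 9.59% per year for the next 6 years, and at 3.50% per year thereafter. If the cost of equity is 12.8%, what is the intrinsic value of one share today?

Two-stage DDM. Project D₁…D_6 at 0.0959, terminal growth 0.035, discount at r = 0.128.
D_1 = 8.6357
D_2 = 9.4639
D_3 = 10.3714
D_4 = 11.3661
D_5 = 12.4561
D_6 = 13.6506
Terminal value at t=6: TV = D_7/(r−g) = 14.1284/(0.128−0.035) = 151.9180
P₀ = 8.6357/(1+0.128)^1 + 9.4639/(1+0.128)^2 + 10.3714/(1+0.128)^3 + 11.3661/(1+0.128)^4 + 12.4561/(1+0.128)^5 + 13.6506/(1+0.128)^6 + 151.9180/(1+0.128)^6 = 116.5367

CHF 116.54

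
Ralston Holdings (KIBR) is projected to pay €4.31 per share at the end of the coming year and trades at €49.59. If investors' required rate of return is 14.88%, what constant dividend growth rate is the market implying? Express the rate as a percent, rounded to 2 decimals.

From P₀ = D₁/(r − g), the implied growth is g = r − D₁/P₀.
g = 0.1488 − 4.31/49.59 = 0.1488 − 0.08691 = 0.06189

6.19%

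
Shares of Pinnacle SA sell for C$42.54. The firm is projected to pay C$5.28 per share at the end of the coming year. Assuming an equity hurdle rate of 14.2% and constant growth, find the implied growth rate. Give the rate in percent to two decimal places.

From P₀ = D₁/(r − g), the implied growth is g = r − D₁/P₀.
g = 0.142 − 5.28/42.54 = 0.142 − 0.12412 = 0.01788

1.79%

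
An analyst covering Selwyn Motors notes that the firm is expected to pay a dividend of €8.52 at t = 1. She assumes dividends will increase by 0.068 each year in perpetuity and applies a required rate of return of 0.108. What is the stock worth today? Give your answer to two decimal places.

Gordon growth model: P₀ = D₁/(r − g), with D₁ = 8.52 given directly.
P₀ = 8.5200 / (0.108 − 0.068) = 8.5200 / 0.04 = 213.0000

€213.00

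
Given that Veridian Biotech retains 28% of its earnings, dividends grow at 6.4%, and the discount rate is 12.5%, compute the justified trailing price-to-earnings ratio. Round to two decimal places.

12.56

Payout ratio b = 1 − 0.28 = 0.72.
Justified trailing P/E = b(1+g)/(r−g) = 0.72×(1+0.064)/(0.125−0.064) = 12.5587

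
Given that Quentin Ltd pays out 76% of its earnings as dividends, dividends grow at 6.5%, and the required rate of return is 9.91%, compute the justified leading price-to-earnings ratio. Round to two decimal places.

22.29

Justified leading P/E = b/(r−g) = 0.76/(0.0991−0.065) = 22.2874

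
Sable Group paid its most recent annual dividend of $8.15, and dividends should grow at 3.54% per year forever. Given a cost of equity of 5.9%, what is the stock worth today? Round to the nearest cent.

Gordon growth model: P₀ = D₁/(r − g). D₁ = 8.15 × (1 + 0.0354) = 8.4385.
P₀ = 8.4385 / (0.059 − 0.0354) = 8.4385 / 0.0236 = 357.5640

$357.56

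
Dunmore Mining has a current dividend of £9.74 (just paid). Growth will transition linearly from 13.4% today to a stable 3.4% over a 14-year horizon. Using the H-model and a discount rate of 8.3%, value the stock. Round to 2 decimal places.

£344.68

H-model: P₀ = D₀[(1+g_L) + H(g_S−g_L)]/(r−g_L), with H = 14/2 = 7.
P₀ = 9.74 × [(1+0.034) + 7×(0.134−0.034)] / (0.083−0.034)
   = 9.74 × 1.7340 / 0.049 = 344.6767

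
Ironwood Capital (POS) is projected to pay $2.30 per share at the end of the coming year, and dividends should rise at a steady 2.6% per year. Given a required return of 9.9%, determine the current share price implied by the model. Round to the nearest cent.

$31.51

Gordon growth model: P₀ = D₁/(r − g), with D₁ = 2.30 given directly.
P₀ = 2.3000 / (0.099 − 0.026) = 2.3000 / 0.073 = 31.5068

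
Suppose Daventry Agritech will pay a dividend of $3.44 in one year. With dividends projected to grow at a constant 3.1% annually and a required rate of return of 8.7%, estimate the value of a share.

$61.43

Gordon growth model: P₀ = D₁/(r − g), with D₁ = 3.44 given directly.
P₀ = 3.4400 / (0.087 − 0.031) = 3.4400 / 0.056 = 61.4286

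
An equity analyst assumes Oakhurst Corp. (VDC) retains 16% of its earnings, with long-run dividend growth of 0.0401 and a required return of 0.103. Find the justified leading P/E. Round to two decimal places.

13.35

Payout ratio b = 1 − 0.16 = 0.84.
Justified leading P/E = b/(r−g) = 0.84/(0.103−0.0401) = 13.3545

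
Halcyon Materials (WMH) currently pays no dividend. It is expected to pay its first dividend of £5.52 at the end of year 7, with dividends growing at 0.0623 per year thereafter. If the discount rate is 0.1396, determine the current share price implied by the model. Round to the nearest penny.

Deferred-dividend DDM. At t=6 the remaining stream is a growing perpetuity with first payment D_7 = 5.52.
V_6 = D_7/(r−g) = 5.52/(0.1396−0.0623) = 71.4101
P₀ = V_6/(1+r)^6 = 71.4101/(1+0.1396)^6 = 32.6021

£32.60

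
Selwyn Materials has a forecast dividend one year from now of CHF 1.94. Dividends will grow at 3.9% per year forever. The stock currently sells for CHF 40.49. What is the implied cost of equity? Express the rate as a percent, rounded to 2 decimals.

Rearranging the constant-growth DDM: r = D₁/P₀ + g.
r = 1.9400 / 40.49 + 0.039 = 0.04791 + 0.039 = 0.08691

8.69%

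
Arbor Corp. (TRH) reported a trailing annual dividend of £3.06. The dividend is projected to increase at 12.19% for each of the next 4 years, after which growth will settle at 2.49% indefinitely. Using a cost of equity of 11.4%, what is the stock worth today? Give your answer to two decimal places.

Two-stage DDM. Project D₁…D_4 at 0.1219, terminal growth 0.0249, discount at r = 0.114.
D_1 = 3.4330
D_2 = 3.8515
D_3 = 4.3210
D_4 = 4.8477
Terminal value at t=4: TV = D_5/(r−g) = 4.9684/(0.114−0.0249) = 55.7624
P₀ = 3.4330/(1+0.114)^1 + 3.8515/(1+0.114)^2 + 4.3210/(1+0.114)^3 + 4.8477/(1+0.114)^4 + 55.7624/(1+0.114)^4 = 48.6663

£48.67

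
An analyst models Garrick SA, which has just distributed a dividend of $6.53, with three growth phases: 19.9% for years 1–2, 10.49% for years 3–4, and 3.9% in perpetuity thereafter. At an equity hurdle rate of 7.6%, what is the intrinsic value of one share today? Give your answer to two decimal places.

$272.34

Three-stage DDM. Project D₁…D_4; terminal Gordon value at t=4 with g = 0.039; discount at r = 0.076.
D_1 = 7.8295
D_2 = 9.3875
D_3 = 10.3723
D_4 = 11.4603
TV_4 = 11.9073/(0.076−0.039) = 321.8187
P₀ = Σ Dₜ/(1+r)ᵗ + TV_4/(1+r)^4 = 272.3438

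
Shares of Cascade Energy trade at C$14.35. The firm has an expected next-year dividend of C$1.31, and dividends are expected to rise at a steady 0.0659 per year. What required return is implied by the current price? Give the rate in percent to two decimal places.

15.72%

Rearranging the constant-growth DDM: r = D₁/P₀ + g.
r = 1.3100 / 14.35 + 0.0659 = 0.09129 + 0.0659 = 0.15719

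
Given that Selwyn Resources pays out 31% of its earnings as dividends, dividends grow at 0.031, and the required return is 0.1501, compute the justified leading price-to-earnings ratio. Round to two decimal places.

Justified leading P/E = b/(r−g) = 0.31/(0.1501−0.031) = 2.6029

2.60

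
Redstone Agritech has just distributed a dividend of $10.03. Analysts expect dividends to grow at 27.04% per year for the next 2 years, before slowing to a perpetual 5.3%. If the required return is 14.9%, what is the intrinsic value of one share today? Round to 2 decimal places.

Two-stage DDM. Project D₁…D_2 at 0.2704, terminal growth 0.053, discount at r = 0.149.
D_1 = 12.7421
D_2 = 16.1876
Terminal value at t=2: TV = D_3/(r−g) = 17.0455/(0.149−0.053) = 177.5575
P₀ = 12.7421/(1+0.149)^1 + 16.1876/(1+0.149)^2 + 177.5575/(1+0.149)^2 = 157.8440

$157.84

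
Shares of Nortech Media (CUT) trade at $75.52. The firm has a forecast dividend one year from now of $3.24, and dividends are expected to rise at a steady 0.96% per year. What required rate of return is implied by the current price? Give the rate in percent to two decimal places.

Rearranging the constant-growth DDM: r = D₁/P₀ + g.
r = 3.2400 / 75.52 + 0.0096 = 0.04290 + 0.0096 = 0.05250

5.25%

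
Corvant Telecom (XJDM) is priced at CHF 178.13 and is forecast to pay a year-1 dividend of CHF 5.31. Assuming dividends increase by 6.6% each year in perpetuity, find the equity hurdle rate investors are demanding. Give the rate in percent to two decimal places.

Rearranging the constant-growth DDM: r = D₁/P₀ + g.
r = 5.3100 / 178.13 + 0.066 = 0.02981 + 0.066 = 0.09581

9.58%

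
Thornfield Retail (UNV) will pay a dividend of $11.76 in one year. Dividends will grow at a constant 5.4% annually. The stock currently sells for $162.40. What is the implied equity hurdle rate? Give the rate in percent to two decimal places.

12.64%

Rearranging the constant-growth DDM: r = D₁/P₀ + g.
r = 11.7600 / 162.40 + 0.054 = 0.07241 + 0.054 = 0.12641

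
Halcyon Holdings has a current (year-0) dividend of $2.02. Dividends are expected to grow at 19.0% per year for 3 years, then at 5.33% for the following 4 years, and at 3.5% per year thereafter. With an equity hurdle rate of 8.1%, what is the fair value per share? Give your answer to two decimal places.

$72.12

Three-stage DDM. Project D₁…D_7; terminal Gordon value at t=7 with g = 0.035; discount at r = 0.081.
D_1 = 2.4038
D_2 = 2.8605
D_3 = 3.4040
D_4 = 3.5855
D_5 = 3.7766
D_6 = 3.9779
D_7 = 4.1899
TV_7 = 4.3365/(0.081−0.035) = 94.2721
P₀ = Σ Dₜ/(1+r)ᵗ + TV_7/(1+r)^7 = 72.1238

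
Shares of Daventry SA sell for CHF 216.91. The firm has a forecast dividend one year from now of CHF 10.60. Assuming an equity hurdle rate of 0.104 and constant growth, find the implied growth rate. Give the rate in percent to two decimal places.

5.51%

From P₀ = D₁/(r − g), the implied growth is g = r − D₁/P₀.
g = 0.104 − 10.60/216.91 = 0.104 − 0.04887 = 0.05513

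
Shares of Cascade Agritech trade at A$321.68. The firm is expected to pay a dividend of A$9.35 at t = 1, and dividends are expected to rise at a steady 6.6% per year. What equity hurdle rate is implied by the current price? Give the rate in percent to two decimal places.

Rearranging the constant-growth DDM: r = D₁/P₀ + g.
r = 9.3500 / 321.68 + 0.066 = 0.02907 + 0.066 = 0.09507

9.51%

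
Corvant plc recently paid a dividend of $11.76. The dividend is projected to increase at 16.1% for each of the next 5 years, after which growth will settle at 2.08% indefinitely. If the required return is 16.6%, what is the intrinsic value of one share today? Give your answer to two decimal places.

$138.97

Two-stage DDM. Project D₁…D_5 at 0.161, terminal growth 0.0208, discount at r = 0.166.
D_1 = 13.6534
D_2 = 15.8516
D_3 = 18.4037
D_4 = 21.3666
D_5 = 24.8067
Terminal value at t=5: TV = D_6/(r−g) = 25.3226/(0.166−0.0208) = 174.3984
P₀ = 13.6534/(1+0.166)^1 + 15.8516/(1+0.166)^2 + 18.4037/(1+0.166)^3 + 21.3666/(1+0.166)^4 + 24.8067/(1+0.166)^5 + 174.3984/(1+0.166)^5 = 138.9667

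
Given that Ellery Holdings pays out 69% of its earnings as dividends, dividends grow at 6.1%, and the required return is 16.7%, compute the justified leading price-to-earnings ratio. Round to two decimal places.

6.51

Justified leading P/E = b/(r−g) = 0.69/(0.167−0.061) = 6.5094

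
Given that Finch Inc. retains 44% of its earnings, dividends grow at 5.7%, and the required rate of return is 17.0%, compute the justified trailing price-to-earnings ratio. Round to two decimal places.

Payout ratio b = 1 − 0.44 = 0.56.
Justified trailing P/E = b(1+g)/(r−g) = 0.56×(1+0.057)/(0.17−0.057) = 5.2382

5.24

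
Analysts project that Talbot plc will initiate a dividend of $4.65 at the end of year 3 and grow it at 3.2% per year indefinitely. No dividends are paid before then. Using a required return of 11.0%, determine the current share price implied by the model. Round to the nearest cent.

$48.39

Deferred-dividend DDM. At t=2 the remaining stream is a growing perpetuity with first payment D_3 = 4.65.
V_2 = D_3/(r−g) = 4.65/(0.11−0.032) = 59.6154
P₀ = V_2/(1+r)^2 = 59.6154/(1+0.11)^2 = 48.3852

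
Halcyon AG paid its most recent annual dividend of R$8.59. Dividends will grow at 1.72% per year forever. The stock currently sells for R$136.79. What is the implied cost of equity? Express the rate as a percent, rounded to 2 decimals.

8.11%

Rearranging the constant-growth DDM: r = D₁/P₀ + g.
D₁ = 8.59 × (1 + 0.0172) = 8.7377.
r = 8.7377 / 136.79 + 0.0172 = 0.06388 + 0.0172 = 0.08108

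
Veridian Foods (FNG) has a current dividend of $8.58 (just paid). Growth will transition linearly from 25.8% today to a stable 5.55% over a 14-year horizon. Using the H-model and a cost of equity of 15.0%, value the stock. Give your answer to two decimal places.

$224.53

H-model: P₀ = D₀[(1+g_L) + H(g_S−g_L)]/(r−g_L), with H = 14/2 = 7.
P₀ = 8.58 × [(1+0.0555) + 7×(0.258−0.0555)] / (0.15−0.0555)
   = 8.58 × 2.4730 / 0.0945 = 224.5327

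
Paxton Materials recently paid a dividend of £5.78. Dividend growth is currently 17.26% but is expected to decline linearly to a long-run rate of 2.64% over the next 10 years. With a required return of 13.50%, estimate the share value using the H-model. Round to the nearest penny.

£93.53

H-model: P₀ = D₀[(1+g_L) + H(g_S−g_L)]/(r−g_L), with H = 10/2 = 5.
P₀ = 5.78 × [(1+0.0264) + 5×(0.1726−0.0264)] / (0.135−0.0264)
   = 5.78 × 1.7574 / 0.1086 = 93.5338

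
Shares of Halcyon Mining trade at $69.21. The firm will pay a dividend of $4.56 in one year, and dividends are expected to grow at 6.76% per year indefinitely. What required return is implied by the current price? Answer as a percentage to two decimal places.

Rearranging the constant-growth DDM: r = D₁/P₀ + g.
r = 4.5600 / 69.21 + 0.0676 = 0.06589 + 0.0676 = 0.13349

13.35%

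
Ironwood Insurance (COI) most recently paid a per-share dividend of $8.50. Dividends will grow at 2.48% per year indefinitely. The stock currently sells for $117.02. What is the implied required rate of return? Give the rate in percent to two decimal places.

Rearranging the constant-growth DDM: r = D₁/P₀ + g.
D₁ = 8.50 × (1 + 0.0248) = 8.7108.
r = 8.7108 / 117.02 + 0.0248 = 0.07444 + 0.0248 = 0.09924

9.92%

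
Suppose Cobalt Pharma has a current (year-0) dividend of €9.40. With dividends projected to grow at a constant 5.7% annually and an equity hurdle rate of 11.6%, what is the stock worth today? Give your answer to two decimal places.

Gordon growth model: P₀ = D₁/(r − g). D₁ = 9.40 × (1 + 0.057) = 9.9358.
P₀ = 9.9358 / (0.116 − 0.057) = 9.9358 / 0.059 = 168.4034

€168.40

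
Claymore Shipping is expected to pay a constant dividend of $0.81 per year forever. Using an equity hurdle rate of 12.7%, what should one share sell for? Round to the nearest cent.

Zero-growth DDM (perpetuity): P₀ = D/r = 0.81 / 0.127 = 6.3780

$6.38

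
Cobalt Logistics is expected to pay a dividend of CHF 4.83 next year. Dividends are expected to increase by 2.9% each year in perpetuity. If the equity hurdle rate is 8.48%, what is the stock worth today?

CHF 86.56

Gordon growth model: P₀ = D₁/(r − g), with D₁ = 4.83 given directly.
P₀ = 4.8300 / (0.0848 − 0.029) = 4.8300 / 0.0558 = 86.5591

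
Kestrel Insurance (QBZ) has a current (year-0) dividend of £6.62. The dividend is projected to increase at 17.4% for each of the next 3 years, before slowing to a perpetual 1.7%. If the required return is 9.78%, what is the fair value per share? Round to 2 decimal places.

Two-stage DDM. Project D₁…D_3 at 0.174, terminal growth 0.017, discount at r = 0.0978.
D_1 = 7.7719
D_2 = 9.1242
D_3 = 10.7118
Terminal value at t=3: TV = D_4/(r−g) = 10.8939/(0.0978−0.017) = 134.8254
P₀ = 7.7719/(1+0.0978)^1 + 9.1242/(1+0.0978)^2 + 10.7118/(1+0.0978)^3 + 134.8254/(1+0.0978)^3 = 124.6534

£124.65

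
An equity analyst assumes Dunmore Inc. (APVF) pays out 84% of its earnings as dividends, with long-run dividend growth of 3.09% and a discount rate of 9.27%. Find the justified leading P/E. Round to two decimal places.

Justified leading P/E = b/(r−g) = 0.84/(0.0927−0.0309) = 13.5922

13.59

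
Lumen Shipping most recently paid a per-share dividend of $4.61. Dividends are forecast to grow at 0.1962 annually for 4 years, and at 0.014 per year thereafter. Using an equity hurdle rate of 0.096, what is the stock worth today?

$103.95

Two-stage DDM. Project D₁…D_4 at 0.1962, terminal growth 0.014, discount at r = 0.096.
D_1 = 5.5145
D_2 = 6.5964
D_3 = 7.8906
D_4 = 9.4388
Terminal value at t=4: TV = D_5/(r−g) = 9.5709/(0.096−0.014) = 116.7186
P₀ = 5.5145/(1+0.096)^1 + 6.5964/(1+0.096)^2 + 7.8906/(1+0.096)^3 + 9.4388/(1+0.096)^4 + 116.7186/(1+0.096)^4 = 103.9485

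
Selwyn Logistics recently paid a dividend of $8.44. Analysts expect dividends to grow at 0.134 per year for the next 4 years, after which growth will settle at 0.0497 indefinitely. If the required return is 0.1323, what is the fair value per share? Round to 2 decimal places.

Two-stage DDM. Project D₁…D_4 at 0.134, terminal growth 0.0497, discount at r = 0.1323.
D_1 = 9.5710
D_2 = 10.8535
D_3 = 12.3078
D_4 = 13.9571
Terminal value at t=4: TV = D_5/(r−g) = 14.6508/(0.1323−0.0497) = 177.3699
P₀ = 9.5710/(1+0.1323)^1 + 10.8535/(1+0.1323)^2 + 12.3078/(1+0.1323)^3 + 13.9571/(1+0.1323)^4 + 177.3699/(1+0.1323)^4 = 141.7900

$141.79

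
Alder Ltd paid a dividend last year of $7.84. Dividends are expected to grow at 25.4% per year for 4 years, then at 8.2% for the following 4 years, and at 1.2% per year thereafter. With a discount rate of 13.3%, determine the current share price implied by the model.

$164.51

Three-stage DDM. Project D₁…D_8; terminal Gordon value at t=8 with g = 0.012; discount at r = 0.133.
D_1 = 9.8314
D_2 = 12.3285
D_3 = 15.4600
D_4 = 19.3868
D_5 = 20.9765
D_6 = 22.6966
D_7 = 24.5577
D_8 = 26.5714
TV_8 = 26.8903/(0.133−0.012) = 222.2339
P₀ = Σ Dₜ/(1+r)ᵗ + TV_8/(1+r)^8 = 164.5135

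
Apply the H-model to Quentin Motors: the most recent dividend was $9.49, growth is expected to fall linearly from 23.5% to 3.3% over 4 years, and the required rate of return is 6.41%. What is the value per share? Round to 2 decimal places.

H-model: P₀ = D₀[(1+g_L) + H(g_S−g_L)]/(r−g_L), with H = 4/2 = 2.
P₀ = 9.49 × [(1+0.033) + 2×(0.235−0.033)] / (0.0641−0.033)
   = 9.49 × 1.4370 / 0.0311 = 438.4929

$438.49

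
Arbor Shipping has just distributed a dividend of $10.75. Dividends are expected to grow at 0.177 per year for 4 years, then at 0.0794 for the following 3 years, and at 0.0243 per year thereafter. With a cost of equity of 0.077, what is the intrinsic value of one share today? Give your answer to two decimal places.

$400.19

Three-stage DDM. Project D₁…D_7; terminal Gordon value at t=7 with g = 0.0243; discount at r = 0.077.
D_1 = 12.6528
D_2 = 14.8923
D_3 = 17.5282
D_4 = 20.6307
D_5 = 22.2688
D_6 = 24.0369
D_7 = 25.9455
TV_7 = 26.5759/(0.077−0.0243) = 504.2874
P₀ = Σ Dₜ/(1+r)ᵗ + TV_7/(1+r)^7 = 400.1914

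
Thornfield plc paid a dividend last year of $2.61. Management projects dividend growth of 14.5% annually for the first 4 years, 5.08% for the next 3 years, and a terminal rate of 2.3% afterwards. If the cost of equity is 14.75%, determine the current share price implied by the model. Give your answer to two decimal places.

Three-stage DDM. Project D₁…D_7; terminal Gordon value at t=7 with g = 0.023; discount at r = 0.1475.
D_1 = 2.9884
D_2 = 3.4218
D_3 = 3.9179
D_4 = 4.4860
D_5 = 4.7139
D_6 = 4.9534
D_7 = 5.2050
TV_7 = 5.3247/(0.1475−0.023) = 42.7690
P₀ = Σ Dₜ/(1+r)ᵗ + TV_7/(1+r)^7 = 33.2342

$33.23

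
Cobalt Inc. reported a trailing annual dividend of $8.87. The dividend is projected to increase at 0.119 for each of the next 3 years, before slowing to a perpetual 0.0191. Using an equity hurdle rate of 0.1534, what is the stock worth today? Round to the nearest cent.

Two-stage DDM. Project D₁…D_3 at 0.119, terminal growth 0.0191, discount at r = 0.1534.
D_1 = 9.9255
D_2 = 11.1067
D_3 = 12.4284
Terminal value at t=3: TV = D_4/(r−g) = 12.6657/(0.1534−0.0191) = 94.3093
P₀ = 9.9255/(1+0.1534)^1 + 11.1067/(1+0.1534)^2 + 12.4284/(1+0.1534)^3 + 94.3093/(1+0.1534)^3 = 86.5172

$86.52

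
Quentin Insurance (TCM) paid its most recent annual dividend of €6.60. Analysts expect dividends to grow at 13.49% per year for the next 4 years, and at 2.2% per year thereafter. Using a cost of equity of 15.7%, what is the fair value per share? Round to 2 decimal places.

€71.42

Two-stage DDM. Project D₁…D_4 at 0.1349, terminal growth 0.022, discount at r = 0.157.
D_1 = 7.4903
D_2 = 8.5008
D_3 = 9.6475
D_4 = 10.9490
Terminal value at t=4: TV = D_5/(r−g) = 11.1899/(0.157−0.022) = 82.8880
P₀ = 7.4903/(1+0.157)^1 + 8.5008/(1+0.157)^2 + 9.6475/(1+0.157)^3 + 10.9490/(1+0.157)^4 + 82.8880/(1+0.157)^4 = 71.4181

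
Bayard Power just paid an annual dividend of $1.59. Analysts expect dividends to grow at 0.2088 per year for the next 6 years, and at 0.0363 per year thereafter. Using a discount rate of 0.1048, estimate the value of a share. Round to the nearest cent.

Two-stage DDM. Project D₁…D_6 at 0.2088, terminal growth 0.0363, discount at r = 0.1048.
D_1 = 1.9220
D_2 = 2.3233
D_3 = 2.8084
D_4 = 3.3948
D_5 = 4.1036
D_6 = 4.9605
Terminal value at t=6: TV = D_7/(r−g) = 5.1405/(0.1048−0.0363) = 75.0445
P₀ = 1.9220/(1+0.1048)^1 + 2.3233/(1+0.1048)^2 + 2.8084/(1+0.1048)^3 + 3.3948/(1+0.1048)^4 + 4.1036/(1+0.1048)^5 + 4.9605/(1+0.1048)^6 + 75.0445/(1+0.1048)^6 = 54.4937

$54.49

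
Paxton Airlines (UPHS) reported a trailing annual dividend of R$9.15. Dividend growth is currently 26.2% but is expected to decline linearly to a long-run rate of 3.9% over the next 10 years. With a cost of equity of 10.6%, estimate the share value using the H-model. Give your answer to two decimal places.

R$294.17

H-model: P₀ = D₀[(1+g_L) + H(g_S−g_L)]/(r−g_L), with H = 10/2 = 5.
P₀ = 9.15 × [(1+0.039) + 5×(0.262−0.039)] / (0.106−0.039)
   = 9.15 × 2.1540 / 0.067 = 294.1657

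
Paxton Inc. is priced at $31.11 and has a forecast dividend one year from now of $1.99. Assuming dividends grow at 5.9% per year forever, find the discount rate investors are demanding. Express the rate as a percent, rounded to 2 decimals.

12.30%

Rearranging the constant-growth DDM: r = D₁/P₀ + g.
r = 1.9900 / 31.11 + 0.059 = 0.06397 + 0.059 = 0.12297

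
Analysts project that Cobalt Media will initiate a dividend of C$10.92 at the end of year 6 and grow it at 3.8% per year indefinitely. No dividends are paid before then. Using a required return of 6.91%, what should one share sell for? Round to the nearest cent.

Deferred-dividend DDM. At t=5 the remaining stream is a growing perpetuity with first payment D_6 = 10.92.
V_5 = D_6/(r−g) = 10.92/(0.0691−0.038) = 351.1254
P₀ = V_5/(1+r)^5 = 351.1254/(1+0.0691)^5 = 251.4031

C$251.40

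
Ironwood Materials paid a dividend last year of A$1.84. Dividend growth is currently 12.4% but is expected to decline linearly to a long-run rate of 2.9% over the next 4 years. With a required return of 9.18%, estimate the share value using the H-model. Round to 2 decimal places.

A$35.72

H-model: P₀ = D₀[(1+g_L) + H(g_S−g_L)]/(r−g_L), with H = 4/2 = 2.
P₀ = 1.84 × [(1+0.029) + 2×(0.124−0.029)] / (0.0918−0.029)
   = 1.84 × 1.2190 / 0.0628 = 35.7159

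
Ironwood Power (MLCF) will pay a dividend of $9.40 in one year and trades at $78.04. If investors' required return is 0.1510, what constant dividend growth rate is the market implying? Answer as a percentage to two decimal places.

3.05%

From P₀ = D₁/(r − g), the implied growth is g = r − D₁/P₀.
g = 0.151 − 9.40/78.04 = 0.151 − 0.12045 = 0.03055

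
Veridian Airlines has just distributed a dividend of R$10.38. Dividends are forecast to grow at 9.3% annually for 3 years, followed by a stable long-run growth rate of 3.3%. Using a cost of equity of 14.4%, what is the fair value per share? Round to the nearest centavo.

R$112.69

Two-stage DDM. Project D₁…D_3 at 0.093, terminal growth 0.033, discount at r = 0.144.
D_1 = 11.3453
D_2 = 12.4005
D_3 = 13.5537
Terminal value at t=3: TV = D_4/(r−g) = 14.0010/(0.144−0.033) = 126.1349
P₀ = 11.3453/(1+0.144)^1 + 12.4005/(1+0.144)^2 + 13.5537/(1+0.144)^3 + 126.1349/(1+0.144)^3 = 112.6926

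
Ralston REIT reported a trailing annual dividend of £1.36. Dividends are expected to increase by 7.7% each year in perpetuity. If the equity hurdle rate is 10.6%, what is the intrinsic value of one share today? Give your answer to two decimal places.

Gordon growth model: P₀ = D₁/(r − g). D₁ = 1.36 × (1 + 0.077) = 1.4647.
P₀ = 1.4647 / (0.106 − 0.077) = 1.4647 / 0.029 = 50.5076

£50.51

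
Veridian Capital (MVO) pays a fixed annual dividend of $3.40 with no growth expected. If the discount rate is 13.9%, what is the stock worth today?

Zero-growth DDM (perpetuity): P₀ = D/r = 3.40 / 0.139 = 24.4604

$24.46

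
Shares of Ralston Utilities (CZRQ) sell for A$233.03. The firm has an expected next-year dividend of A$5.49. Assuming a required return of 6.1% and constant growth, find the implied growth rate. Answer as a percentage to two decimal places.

From P₀ = D₁/(r − g), the implied growth is g = r − D₁/P₀.
g = 0.061 − 5.49/233.03 = 0.061 − 0.02356 = 0.03744

3.74%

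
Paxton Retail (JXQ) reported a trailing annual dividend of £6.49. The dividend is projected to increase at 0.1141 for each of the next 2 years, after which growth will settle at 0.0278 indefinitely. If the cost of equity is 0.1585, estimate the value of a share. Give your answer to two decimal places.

Two-stage DDM. Project D₁…D_2 at 0.1141, terminal growth 0.0278, discount at r = 0.1585.
D_1 = 7.2305
D_2 = 8.0555
Terminal value at t=2: TV = D_3/(r−g) = 8.2795/(0.1585−0.0278) = 63.3470
P₀ = 7.2305/(1+0.1585)^1 + 8.0555/(1+0.1585)^2 + 63.3470/(1+0.1585)^2 = 59.4425

£59.44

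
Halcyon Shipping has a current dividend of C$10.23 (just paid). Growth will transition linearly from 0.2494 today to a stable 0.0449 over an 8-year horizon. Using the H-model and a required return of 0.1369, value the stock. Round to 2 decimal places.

H-model: P₀ = D₀[(1+g_L) + H(g_S−g_L)]/(r−g_L), with H = 8/2 = 4.
P₀ = 10.23 × [(1+0.0449) + 4×(0.2494−0.0449)] / (0.1369−0.0449)
   = 10.23 × 1.8629 / 0.092 = 207.1464

C$207.15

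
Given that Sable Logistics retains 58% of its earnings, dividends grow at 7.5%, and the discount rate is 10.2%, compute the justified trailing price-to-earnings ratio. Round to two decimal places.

Payout ratio b = 1 − 0.58 = 0.42.
Justified trailing P/E = b(1+g)/(r−g) = 0.42×(1+0.075)/(0.102−0.075) = 16.7222

16.72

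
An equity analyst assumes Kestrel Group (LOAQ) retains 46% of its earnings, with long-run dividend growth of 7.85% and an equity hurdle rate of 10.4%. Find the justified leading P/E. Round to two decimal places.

21.18

Payout ratio b = 1 − 0.46 = 0.54.
Justified leading P/E = b/(r−g) = 0.54/(0.104−0.0785) = 21.1765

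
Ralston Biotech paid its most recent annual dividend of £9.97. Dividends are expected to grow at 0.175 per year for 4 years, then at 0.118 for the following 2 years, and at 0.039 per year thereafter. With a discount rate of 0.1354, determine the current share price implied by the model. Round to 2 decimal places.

Three-stage DDM. Project D₁…D_6; terminal Gordon value at t=6 with g = 0.039; discount at r = 0.1354.
D_1 = 11.7148
D_2 = 13.7648
D_3 = 16.1737
D_4 = 19.0041
D_5 = 21.2466
D_6 = 23.7536
TV_6 = 24.6800/(0.1354−0.039) = 256.0170
P₀ = Σ Dₜ/(1+r)ᵗ + TV_6/(1+r)^6 = 185.3305

£185.33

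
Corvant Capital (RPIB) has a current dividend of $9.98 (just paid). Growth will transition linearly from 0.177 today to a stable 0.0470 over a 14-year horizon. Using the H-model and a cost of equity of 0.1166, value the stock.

$280.62

H-model: P₀ = D₀[(1+g_L) + H(g_S−g_L)]/(r−g_L), with H = 14/2 = 7.
P₀ = 9.98 × [(1+0.047) + 7×(0.177−0.047)] / (0.1166−0.047)
   = 9.98 × 1.9570 / 0.0696 = 280.6158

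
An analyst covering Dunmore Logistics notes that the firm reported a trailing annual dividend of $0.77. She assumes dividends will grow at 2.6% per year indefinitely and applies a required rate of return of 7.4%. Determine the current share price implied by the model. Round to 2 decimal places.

$16.46

Gordon growth model: P₀ = D₁/(r − g). D₁ = 0.77 × (1 + 0.026) = 0.7900.
P₀ = 0.7900 / (0.074 − 0.026) = 0.7900 / 0.048 = 16.4587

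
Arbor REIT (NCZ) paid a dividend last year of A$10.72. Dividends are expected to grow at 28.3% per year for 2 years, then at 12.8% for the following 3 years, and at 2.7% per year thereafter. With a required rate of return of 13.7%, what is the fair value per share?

A$190.49

Three-stage DDM. Project D₁…D_5; terminal Gordon value at t=5 with g = 0.027; discount at r = 0.137.
D_1 = 13.7538
D_2 = 17.6461
D_3 = 19.9048
D_4 = 22.4526
D_5 = 25.3265
TV_5 = 26.0103/(0.137−0.027) = 236.4575
P₀ = Σ Dₜ/(1+r)ᵗ + TV_5/(1+r)^5 = 190.4884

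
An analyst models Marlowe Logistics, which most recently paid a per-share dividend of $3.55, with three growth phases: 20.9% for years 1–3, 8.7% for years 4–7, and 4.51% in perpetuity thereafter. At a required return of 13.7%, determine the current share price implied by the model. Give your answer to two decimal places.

Three-stage DDM. Project D₁…D_7; terminal Gordon value at t=7 with g = 0.0451; discount at r = 0.137.
D_1 = 4.2919
D_2 = 5.1890
D_3 = 6.2735
D_4 = 6.8193
D_5 = 7.4125
D_6 = 8.0574
D_7 = 8.7584
TV_7 = 9.1534/(0.137−0.0451) = 99.6019
P₀ = Σ Dₜ/(1+r)ᵗ + TV_7/(1+r)^7 = 67.8782

$67.88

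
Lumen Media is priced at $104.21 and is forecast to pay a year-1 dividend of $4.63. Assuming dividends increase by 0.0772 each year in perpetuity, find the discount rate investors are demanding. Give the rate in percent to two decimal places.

12.16%

Rearranging the constant-growth DDM: r = D₁/P₀ + g.
r = 4.6300 / 104.21 + 0.0772 = 0.04443 + 0.0772 = 0.12163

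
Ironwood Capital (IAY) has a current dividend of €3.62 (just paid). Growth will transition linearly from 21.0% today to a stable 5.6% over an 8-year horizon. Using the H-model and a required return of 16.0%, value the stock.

€58.20

H-model: P₀ = D₀[(1+g_L) + H(g_S−g_L)]/(r−g_L), with H = 8/2 = 4.
P₀ = 3.62 × [(1+0.056) + 4×(0.21−0.056)] / (0.16−0.056)
   = 3.62 × 1.6720 / 0.104 = 58.1985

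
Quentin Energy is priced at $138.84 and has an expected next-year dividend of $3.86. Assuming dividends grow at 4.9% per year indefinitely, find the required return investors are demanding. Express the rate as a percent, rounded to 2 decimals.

Rearranging the constant-growth DDM: r = D₁/P₀ + g.
r = 3.8600 / 138.84 + 0.049 = 0.02780 + 0.049 = 0.07680

7.68%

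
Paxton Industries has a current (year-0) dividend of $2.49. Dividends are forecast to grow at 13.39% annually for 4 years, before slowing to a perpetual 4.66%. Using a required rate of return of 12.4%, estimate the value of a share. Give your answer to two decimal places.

$45.05

Two-stage DDM. Project D₁…D_4 at 0.1339, terminal growth 0.0466, discount at r = 0.124.
D_1 = 2.8234
D_2 = 3.2015
D_3 = 3.6301
D_4 = 4.1162
Terminal value at t=4: TV = D_5/(r−g) = 4.3080/(0.124−0.0466) = 55.6594
P₀ = 2.8234/(1+0.124)^1 + 3.2015/(1+0.124)^2 + 3.6301/(1+0.124)^3 + 4.1162/(1+0.124)^4 + 55.6594/(1+0.124)^4 = 45.0529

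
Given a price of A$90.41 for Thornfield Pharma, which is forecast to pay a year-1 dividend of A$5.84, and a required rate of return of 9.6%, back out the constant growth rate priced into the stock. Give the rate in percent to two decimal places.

From P₀ = D₁/(r − g), the implied growth is g = r − D₁/P₀.
g = 0.096 − 5.84/90.41 = 0.096 − 0.06459 = 0.03141

3.14%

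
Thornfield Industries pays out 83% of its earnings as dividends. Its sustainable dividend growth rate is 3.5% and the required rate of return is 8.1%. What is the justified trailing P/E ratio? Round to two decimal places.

Justified trailing P/E = b(1+g)/(r−g) = 0.83×(1+0.035)/(0.081−0.035) = 18.6750

18.67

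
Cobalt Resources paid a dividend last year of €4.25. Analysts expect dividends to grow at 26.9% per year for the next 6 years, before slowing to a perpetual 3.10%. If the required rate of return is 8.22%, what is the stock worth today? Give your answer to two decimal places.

Two-stage DDM. Project D₁…D_6 at 0.269, terminal growth 0.031, discount at r = 0.0822.
D_1 = 5.3932
D_2 = 6.8440
D_3 = 8.6851
D_4 = 11.0214
D_5 = 13.9861
D_6 = 17.7484
Terminal value at t=6: TV = D_7/(r−g) = 18.2986/(0.0822−0.031) = 357.3941
P₀ = 5.3932/(1+0.0822)^1 + 6.8440/(1+0.0822)^2 + 8.6851/(1+0.0822)^3 + 11.0214/(1+0.0822)^4 + 13.9861/(1+0.0822)^5 + 17.7484/(1+0.0822)^6 + 357.3941/(1+0.0822)^6 = 268.6722

€268.67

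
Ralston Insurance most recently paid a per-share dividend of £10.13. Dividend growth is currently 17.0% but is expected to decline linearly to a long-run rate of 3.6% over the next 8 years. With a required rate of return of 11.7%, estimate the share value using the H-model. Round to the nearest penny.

H-model: P₀ = D₀[(1+g_L) + H(g_S−g_L)]/(r−g_L), with H = 8/2 = 4.
P₀ = 10.13 × [(1+0.036) + 4×(0.17−0.036)] / (0.117−0.036)
   = 10.13 × 1.5720 / 0.081 = 196.5970

£196.60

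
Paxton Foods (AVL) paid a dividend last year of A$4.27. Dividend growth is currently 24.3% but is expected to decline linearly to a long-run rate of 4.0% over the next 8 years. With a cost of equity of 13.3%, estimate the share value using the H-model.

H-model: P₀ = D₀[(1+g_L) + H(g_S−g_L)]/(r−g_L), with H = 8/2 = 4.
P₀ = 4.27 × [(1+0.04) + 4×(0.243−0.04)] / (0.133−0.04)
   = 4.27 × 1.8520 / 0.093 = 85.0327

A$85.03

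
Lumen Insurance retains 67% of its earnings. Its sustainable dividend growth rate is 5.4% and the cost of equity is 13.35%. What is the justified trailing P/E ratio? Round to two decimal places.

4.38

Payout ratio b = 1 − 0.67 = 0.33.
Justified trailing P/E = b(1+g)/(r−g) = 0.33×(1+0.054)/(0.1335−0.054) = 4.3751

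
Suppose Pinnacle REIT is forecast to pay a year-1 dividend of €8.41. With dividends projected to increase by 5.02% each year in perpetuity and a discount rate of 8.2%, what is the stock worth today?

€264.47

Gordon growth model: P₀ = D₁/(r − g), with D₁ = 8.41 given directly.
P₀ = 8.4100 / (0.082 − 0.0502) = 8.4100 / 0.0318 = 264.4654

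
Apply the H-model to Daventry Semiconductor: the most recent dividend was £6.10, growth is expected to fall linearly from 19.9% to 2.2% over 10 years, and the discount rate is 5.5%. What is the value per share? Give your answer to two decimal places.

H-model: P₀ = D₀[(1+g_L) + H(g_S−g_L)]/(r−g_L), with H = 10/2 = 5.
P₀ = 6.10 × [(1+0.022) + 5×(0.199−0.022)] / (0.055−0.022)
   = 6.10 × 1.9070 / 0.033 = 352.5061

£352.51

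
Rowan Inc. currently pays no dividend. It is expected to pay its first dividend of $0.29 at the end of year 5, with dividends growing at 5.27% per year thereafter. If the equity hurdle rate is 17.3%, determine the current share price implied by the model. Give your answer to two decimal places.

$1.27

Deferred-dividend DDM. At t=4 the remaining stream is a growing perpetuity with first payment D_5 = 0.29.
V_4 = D_5/(r−g) = 0.29/(0.173−0.0527) = 2.4106
P₀ = V_4/(1+r)^4 = 2.4106/(1+0.173)^4 = 1.2733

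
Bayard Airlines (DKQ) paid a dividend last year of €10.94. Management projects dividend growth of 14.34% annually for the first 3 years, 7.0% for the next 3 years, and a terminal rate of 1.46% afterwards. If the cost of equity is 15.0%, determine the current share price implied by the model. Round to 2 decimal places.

€125.32

Three-stage DDM. Project D₁…D_6; terminal Gordon value at t=6 with g = 0.0146; discount at r = 0.15.
D_1 = 12.5088
D_2 = 14.3026
D_3 = 16.3535
D_4 = 17.4983
D_5 = 18.7232
D_6 = 20.0338
TV_6 = 20.3263/(0.15−0.0146) = 150.1203
P₀ = Σ Dₜ/(1+r)ᵗ + TV_6/(1+r)^6 = 125.3205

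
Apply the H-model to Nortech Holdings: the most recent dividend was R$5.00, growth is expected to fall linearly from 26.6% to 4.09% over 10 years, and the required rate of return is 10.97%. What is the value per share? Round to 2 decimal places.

R$157.44

H-model: P₀ = D₀[(1+g_L) + H(g_S−g_L)]/(r−g_L), with H = 10/2 = 5.
P₀ = 5.00 × [(1+0.0409) + 5×(0.266−0.0409)] / (0.1097−0.0409)
   = 5.00 × 2.1664 / 0.0688 = 157.4419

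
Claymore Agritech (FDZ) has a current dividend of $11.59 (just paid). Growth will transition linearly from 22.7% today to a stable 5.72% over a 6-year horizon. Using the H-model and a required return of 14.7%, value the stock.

H-model: P₀ = D₀[(1+g_L) + H(g_S−g_L)]/(r−g_L), with H = 6/2 = 3.
P₀ = 11.59 × [(1+0.0572) + 3×(0.227−0.0572)] / (0.147−0.0572)
   = 11.59 × 1.5666 / 0.0898 = 202.1926

$202.19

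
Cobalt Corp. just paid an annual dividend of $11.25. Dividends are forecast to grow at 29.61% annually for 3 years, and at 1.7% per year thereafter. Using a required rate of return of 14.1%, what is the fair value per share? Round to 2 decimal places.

Two-stage DDM. Project D₁…D_3 at 0.2961, terminal growth 0.017, discount at r = 0.141.
D_1 = 14.5811
D_2 = 18.8986
D_3 = 24.4945
Terminal value at t=3: TV = D_4/(r−g) = 24.9109/(0.141−0.017) = 200.8942
P₀ = 14.5811/(1+0.141)^1 + 18.8986/(1+0.141)^2 + 24.4945/(1+0.141)^3 + 200.8942/(1+0.141)^3 = 179.0269

$179.03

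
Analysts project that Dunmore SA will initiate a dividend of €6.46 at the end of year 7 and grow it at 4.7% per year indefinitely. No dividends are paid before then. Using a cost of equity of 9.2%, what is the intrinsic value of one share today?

Deferred-dividend DDM. At t=6 the remaining stream is a growing perpetuity with first payment D_7 = 6.46.
V_6 = D_7/(r−g) = 6.46/(0.092−0.047) = 143.5556
P₀ = V_6/(1+r)^6 = 143.5556/(1+0.092)^6 = 84.6612

€84.66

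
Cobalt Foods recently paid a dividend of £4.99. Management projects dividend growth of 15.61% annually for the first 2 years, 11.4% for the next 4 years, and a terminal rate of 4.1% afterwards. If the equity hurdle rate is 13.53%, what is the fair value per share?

£82.96

Three-stage DDM. Project D₁…D_6; terminal Gordon value at t=6 with g = 0.041; discount at r = 0.1353.
D_1 = 5.7689
D_2 = 6.6695
D_3 = 7.4298
D_4 = 8.2768
D_5 = 9.2203
D_6 = 10.2715
TV_6 = 10.6926/(0.1353−0.041) = 113.3891
P₀ = Σ Dₜ/(1+r)ᵗ + TV_6/(1+r)^6 = 82.9563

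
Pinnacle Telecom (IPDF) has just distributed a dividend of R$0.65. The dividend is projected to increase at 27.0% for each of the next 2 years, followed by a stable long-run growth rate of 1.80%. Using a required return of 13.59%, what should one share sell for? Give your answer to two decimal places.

Two-stage DDM. Project D₁…D_2 at 0.27, terminal growth 0.018, discount at r = 0.1359.
D_1 = 0.8255
D_2 = 1.0484
Terminal value at t=2: TV = D_3/(r−g) = 1.0673/(0.1359−0.018) = 9.0522
P₀ = 0.8255/(1+0.1359)^1 + 1.0484/(1+0.1359)^2 + 9.0522/(1+0.1359)^2 = 8.5550

R$8.56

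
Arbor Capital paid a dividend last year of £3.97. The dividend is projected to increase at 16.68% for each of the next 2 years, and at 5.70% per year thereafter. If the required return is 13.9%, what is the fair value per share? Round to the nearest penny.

Two-stage DDM. Project D₁…D_2 at 0.1668, terminal growth 0.057, discount at r = 0.139.
D_1 = 4.6322
D_2 = 5.4048
Terminal value at t=2: TV = D_3/(r−g) = 5.7129/(0.139−0.057) = 69.6698
P₀ = 4.6322/(1+0.139)^1 + 5.4048/(1+0.139)^2 + 69.6698/(1+0.139)^2 = 61.9359

£61.94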